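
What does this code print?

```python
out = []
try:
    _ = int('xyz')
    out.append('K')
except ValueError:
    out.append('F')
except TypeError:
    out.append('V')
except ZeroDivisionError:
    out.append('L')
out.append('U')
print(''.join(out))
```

Execution trace: 'F' (except ValueError) → 'U' (after the try/except). Output: FU

Answer: FU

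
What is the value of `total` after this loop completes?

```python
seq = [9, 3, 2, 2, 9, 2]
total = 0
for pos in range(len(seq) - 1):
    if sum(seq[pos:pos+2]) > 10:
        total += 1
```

Count windows with sum > 10
`total` takes the values: 0 → 1 → 2 → 3

Answer: 3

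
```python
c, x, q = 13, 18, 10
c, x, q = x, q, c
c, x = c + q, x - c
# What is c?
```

Trace:
`c, x, q = 13, 18, 10` → c = 13; x = 18; q = 10
`c, x, q = x, q, c` → c = 18; x = 10; q = 13
`c, x = c + q, x - c` → c = 31; x = -8
So c = 31

Answer: 31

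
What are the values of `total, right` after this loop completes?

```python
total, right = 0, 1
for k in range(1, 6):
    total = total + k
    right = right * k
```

Sum and factorial of 1 to 5
`total, right` takes the values: (0, 1) → (1, 1) → (3, 1) → (3, 2) → (6, 2) → (6, 6) → (10, 6) → (10, 24) → (15, 24) → (15, 120)

Answer: 15, 120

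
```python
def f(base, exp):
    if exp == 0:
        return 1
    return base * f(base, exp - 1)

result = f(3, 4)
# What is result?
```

f(3, 4) = 3 * 3 * 3 * 3 = 81

Answer: 81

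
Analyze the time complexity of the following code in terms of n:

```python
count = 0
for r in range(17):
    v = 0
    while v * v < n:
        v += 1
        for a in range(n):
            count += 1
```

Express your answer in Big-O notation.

Each loop level contributes: 1 × √n × n. Multiplying the contributions gives O(n√n).

Answer: O(n√n)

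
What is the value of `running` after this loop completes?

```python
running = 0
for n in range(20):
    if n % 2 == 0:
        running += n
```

Sum of even numbers 0 to 19
`running` takes the values: 0 → 2 → 6 → 12 → 20 → 30 → 42 → 56 → 72 → 90

Answer: 90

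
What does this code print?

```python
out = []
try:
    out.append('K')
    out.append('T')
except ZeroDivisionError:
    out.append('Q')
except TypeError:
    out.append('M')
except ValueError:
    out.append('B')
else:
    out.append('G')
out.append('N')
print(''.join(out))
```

Execution trace: 'K' (try body) → 'T' (try body, no exception) → 'G' (else) → 'N' (after the try/except). Output: KTGN

Answer: KTGN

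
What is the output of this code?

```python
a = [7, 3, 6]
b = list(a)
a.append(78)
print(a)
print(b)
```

Key concept: list() constructor creates copy.
Step by step:
`a = [7, 3, 6]` → a = [7, 3, 6]
`b = list(a)` → b = [7, 3, 6]
`a.append(78)` → a = [7, 3, 6, 78]
`print(a)` → prints [7, 3, 6, 78]
`print(b)` → prints [7, 3, 6]

Answer:
[7, 3, 6, 78]
[7, 3, 6]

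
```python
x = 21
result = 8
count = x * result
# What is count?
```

Trace:
`x = 21` → x = 21
`result = 8` → result = 8
`count = x * result` → count = 168
So count = 168

Answer: 168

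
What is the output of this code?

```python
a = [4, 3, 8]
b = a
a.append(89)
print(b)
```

Key concept: basic list aliasing.
Step by step:
`a = [4, 3, 8]` → a = [4, 3, 8]
`b = a` → b = [4, 3, 8] (same object as a)
`a.append(89)` → a = [4, 3, 8, 89] (same object as b); b = [4, 3, 8, 89] (same object as a)
`print(b)` → prints [4, 3, 8, 89]

Answer: [4, 3, 8, 89]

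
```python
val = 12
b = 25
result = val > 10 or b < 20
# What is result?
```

Trace:
`val = 12` → val = 12
`b = 25` → b = 25
`result = val > 10 or b < 20` → result = True
So result = True

Answer: True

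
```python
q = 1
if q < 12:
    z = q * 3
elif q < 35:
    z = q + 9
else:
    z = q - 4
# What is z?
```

Trace:
`q = 1` → q = 1
`if q < 12: ...` → q < 12 is True → z = 3
So z = 3

Answer: 3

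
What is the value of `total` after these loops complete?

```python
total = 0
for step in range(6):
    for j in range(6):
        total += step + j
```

Sum of all step+j for step,j in 6x6
`total` takes the values: 0 → 1 → 3 → 6 → 10 → 15 → 16 → 18 → 21 → 25 → 30 → 36 → 38 → 41 → 45 → 50 → 56 → 63 → 66 → 70 → 75 → 81 → 88 → 96 → 100 → 105 → 111 → 118 → 126 → 135 → 140 → 146 → 153 → 161 → 170 → 180

Answer: 180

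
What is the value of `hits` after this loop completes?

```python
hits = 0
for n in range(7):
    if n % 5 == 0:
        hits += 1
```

Count numbers divisible by 5 in range(7)
`hits` takes the values: 0 → 1 → 2

Answer: 2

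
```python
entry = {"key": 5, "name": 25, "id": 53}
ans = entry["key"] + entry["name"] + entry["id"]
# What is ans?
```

Trace:
`entry = {"key": 5, "name": 25, "id": 53}` → entry = {'key': 5, 'name': 25, 'id': 53}
`ans = entry["key"] + entry["name"] + entry["id"]` → ans = 83
So ans = 83

Answer: 83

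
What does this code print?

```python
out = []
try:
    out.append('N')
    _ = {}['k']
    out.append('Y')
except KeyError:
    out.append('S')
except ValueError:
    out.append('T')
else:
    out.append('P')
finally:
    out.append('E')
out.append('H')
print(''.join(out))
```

Execution trace: 'N' (try body) → 'S' (except KeyError) → 'E' (finally) → 'H' (after the try/except). Output: NSEH

Answer: NSEH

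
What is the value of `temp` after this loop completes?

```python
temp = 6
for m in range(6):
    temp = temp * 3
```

Multiply by 3, 6 times: 6 * 3^6 = 4374
`temp` takes the values: 6 → 18 → 54 → 162 → 486 → 1458 → 4374

Answer: 4374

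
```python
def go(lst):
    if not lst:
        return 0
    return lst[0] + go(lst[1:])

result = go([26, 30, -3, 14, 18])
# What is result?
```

26 + 30 + (-3) + 14 + 18 + 0 = 85

Answer: 85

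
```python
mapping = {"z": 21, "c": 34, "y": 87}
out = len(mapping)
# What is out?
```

Trace:
`mapping = {"z": 21, "c": 34, "y": 87}` → mapping = {'z': 21, 'c': 34, 'y': 87}
`out = len(mapping)` → out = 3
So out = 3

Answer: 3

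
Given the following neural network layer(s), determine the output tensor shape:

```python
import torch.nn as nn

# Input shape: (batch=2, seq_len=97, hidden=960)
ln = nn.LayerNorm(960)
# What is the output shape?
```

Input: (2, 97, 960) -> Output: (2, 97, 960)

Answer: (2, 97, 960)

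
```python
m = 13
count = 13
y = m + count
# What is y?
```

Trace:
`m = 13` → m = 13
`count = 13` → count = 13
`y = m + count` → y = 26
So y = 26

Answer: 26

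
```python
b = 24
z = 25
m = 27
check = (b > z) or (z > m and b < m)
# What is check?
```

Trace:
`b = 24` → b = 24
`z = 25` → z = 25
`m = 27` → m = 27
`check = (b > z) or (z > m and b < m)` → check = False
So check = False

Answer: False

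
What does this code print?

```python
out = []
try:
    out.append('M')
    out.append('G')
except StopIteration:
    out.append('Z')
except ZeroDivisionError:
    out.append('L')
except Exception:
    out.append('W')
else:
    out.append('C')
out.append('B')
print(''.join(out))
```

Execution trace: 'M' (try body) → 'G' (try body, no exception) → 'C' (else) → 'B' (after the try/except). Output: MGCB

Answer: MGCB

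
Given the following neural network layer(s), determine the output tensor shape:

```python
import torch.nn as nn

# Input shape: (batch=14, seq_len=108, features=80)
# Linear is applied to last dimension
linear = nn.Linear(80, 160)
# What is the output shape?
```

Input: (14, 108, 80) -> Output: (14, 108, 160)

Answer: (14, 108, 160)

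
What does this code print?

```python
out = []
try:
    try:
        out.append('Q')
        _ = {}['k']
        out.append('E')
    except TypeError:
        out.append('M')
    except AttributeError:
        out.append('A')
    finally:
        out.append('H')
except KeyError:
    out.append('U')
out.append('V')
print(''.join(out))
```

Execution trace: 'Q' (inner try body) → 'H' (inner finally) → 'U' (outer except KeyError) → 'V' (after the try/except). Output: QHUV

Answer: QHUV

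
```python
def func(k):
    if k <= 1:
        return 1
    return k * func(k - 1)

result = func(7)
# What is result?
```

func(7) = 7 * 6 * 5 * 4 * 3 * 2 * 1 = 5040

Answer: 5040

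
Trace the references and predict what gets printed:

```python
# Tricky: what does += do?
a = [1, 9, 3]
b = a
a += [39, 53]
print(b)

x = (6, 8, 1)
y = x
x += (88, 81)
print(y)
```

Key concept: += behavior differs for mutable vs immutable.
Step by step:
`a = [1, 9, 3]` → a = [1, 9, 3]
`b = a` → b = [1, 9, 3] (same object as a)
`a += [39, 53]` → a = [1, 9, 3, 39, 53] (same object as b); b = [1, 9, 3, 39, 53] (same object as a)
`print(b)` → prints [1, 9, 3, 39, 53]
`x = (6, 8, 1)` → x = (6, 8, 1)
`y = x` → y = (6, 8, 1)
`x += (88, 81)` → x = (6, 8, 1, 88, 81)
`print(y)` → prints (6, 8, 1)

Answer:
[1, 9, 3, 39, 53]
(6, 8, 1)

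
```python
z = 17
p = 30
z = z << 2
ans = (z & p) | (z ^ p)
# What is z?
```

Trace:
`z = 17` → z = 17
`p = 30` → p = 30
`z = z << 2` → z = 68
`ans = (z & p) | (z ^ p)` → ans = 94
So z = 68

Answer: 68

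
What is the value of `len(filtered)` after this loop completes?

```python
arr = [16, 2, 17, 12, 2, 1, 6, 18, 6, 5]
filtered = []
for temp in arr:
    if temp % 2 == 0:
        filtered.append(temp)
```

Count even numbers in [16, 2, 17, 12, 2, 1, 6, 18, 6, 5]
`filtered` takes the values: [] → [16] → [16, 2] → [16, 2, 12] → [16, 2, 12, 2] → [16, 2, 12, 2, 6] → [16, 2, 12, 2, 6, 18] → [16, 2, 12, 2, 6, 18, 6]
So `len(filtered)` = 7

Answer: 7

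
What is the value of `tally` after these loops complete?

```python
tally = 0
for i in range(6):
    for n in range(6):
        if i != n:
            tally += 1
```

6² - 6 (exclude diagonal)
`tally` takes the values: 0 → 1 → 2 → 3 → 4 → 5 → 6 → 7 → 8 → 9 → 10 → 11 → 12 → 13 → 14 → 15 → 16 → 17 → 18 → 19 → 20 → 21 → 22 → 23 → 24 → 25 → 26 → 27 → 28 → 29 → 30

Answer: 30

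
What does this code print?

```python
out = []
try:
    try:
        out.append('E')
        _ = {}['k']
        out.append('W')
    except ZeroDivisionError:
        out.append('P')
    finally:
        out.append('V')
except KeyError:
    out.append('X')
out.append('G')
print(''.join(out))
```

Execution trace: 'E' (inner try body) → 'V' (inner finally) → 'X' (outer except KeyError) → 'G' (after the try/except). Output: EVXG

Answer: EVXG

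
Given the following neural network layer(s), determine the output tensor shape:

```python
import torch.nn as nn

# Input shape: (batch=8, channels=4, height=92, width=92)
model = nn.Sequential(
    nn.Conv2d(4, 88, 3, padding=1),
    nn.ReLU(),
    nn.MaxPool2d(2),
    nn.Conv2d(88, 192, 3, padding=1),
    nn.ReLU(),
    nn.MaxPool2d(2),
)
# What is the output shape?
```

Input: (8, 4, 92, 92) -> after first Conv2d: (8, 88, 92, 92) -> after first MaxPool2d: (8, 88, 46, 46) -> after second Conv2d: (8, 192, 46, 46) -> Output: (8, 192, 23, 23)

Answer: (8, 192, 23, 23)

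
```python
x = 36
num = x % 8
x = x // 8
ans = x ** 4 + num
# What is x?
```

Trace:
`x = 36` → x = 36
`num = x % 8` → num = 4
`x = x // 8` → x = 4
`ans = x ** 4 + num` → ans = 260
So x = 4

Answer: 4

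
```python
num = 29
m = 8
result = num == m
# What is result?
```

Trace:
`num = 29` → num = 29
`m = 8` → m = 8
`result = num == m` → result = False
So result = False

Answer: False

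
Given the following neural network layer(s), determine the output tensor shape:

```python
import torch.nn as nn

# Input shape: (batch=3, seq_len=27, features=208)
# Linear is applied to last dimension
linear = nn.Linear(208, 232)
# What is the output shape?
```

Input: (3, 27, 208) -> Output: (3, 27, 232)

Answer: (3, 27, 232)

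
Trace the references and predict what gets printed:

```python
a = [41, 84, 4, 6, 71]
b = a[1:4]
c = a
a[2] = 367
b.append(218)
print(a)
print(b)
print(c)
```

Key concept: slice vs alias.
Step by step:
`a = [41, 84, 4, 6, 71]` → a = [41, 84, 4, 6, 71]
`b = a[1:4]` → b = [84, 4, 6]
`c = a` → c = [41, 84, 4, 6, 71] (same object as a)
`a[2] = 367` → a = [41, 84, 367, 6, 71] (same object as c); c = [41, 84, 367, 6, 71] (same object as a)
`b.append(218)` → b = [84, 4, 6, 218]
`print(a)` → prints [41, 84, 367, 6, 71]
`print(b)` → prints [84, 4, 6, 218]
`print(c)` → prints [41, 84, 367, 6, 71]

Answer:
[41, 84, 367, 6, 71]
[84, 4, 6, 218]
[41, 84, 367, 6, 71]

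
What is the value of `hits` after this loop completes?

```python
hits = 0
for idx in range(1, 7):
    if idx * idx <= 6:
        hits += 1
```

Count numbers where idx² ≤ 6
`hits` takes the values: 0 → 1 → 2

Answer: 2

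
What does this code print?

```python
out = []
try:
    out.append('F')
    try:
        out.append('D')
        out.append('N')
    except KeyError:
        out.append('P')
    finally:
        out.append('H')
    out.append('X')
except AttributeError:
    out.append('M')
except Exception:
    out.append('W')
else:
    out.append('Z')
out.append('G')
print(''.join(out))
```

Execution trace: 'F' (try body) → 'D' (inner try body) → 'N' (inner try body, no exception) → 'H' (inner finally) → 'X' (try body, no exception) → 'Z' (else) → 'G' (after the try/except). Output: FDNHXZG

Answer: FDNHXZG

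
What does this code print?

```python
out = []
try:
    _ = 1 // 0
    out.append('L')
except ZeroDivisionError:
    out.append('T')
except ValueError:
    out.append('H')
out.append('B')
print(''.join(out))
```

Execution trace: 'T' (except ZeroDivisionError) → 'B' (after the try/except). Output: TB

Answer: TB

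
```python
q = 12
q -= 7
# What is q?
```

Trace:
`q = 12` → q = 12
`q -= 7` → q = 5
So q = 5

Answer: 5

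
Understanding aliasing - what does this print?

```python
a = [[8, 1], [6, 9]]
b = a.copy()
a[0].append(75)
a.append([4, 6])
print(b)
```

Key concept: shallow copy with nested lists.
Step by step:
`a = [[8, 1], [6, 9]]` → a = [[8, 1], [6, 9]]
`b = a.copy()` → b = [[8, 1], [6, 9]]
`a[0].append(75)` → a = [[8, 1, 75], [6, 9]]; b = [[8, 1, 75], [6, 9]]
`a.append([4, 6])` → a = [[8, 1, 75], [6, 9], [4, 6]]
`print(b)` → prints [[8, 1, 75], [6, 9]]

Answer: [[8, 1, 75], [6, 9]]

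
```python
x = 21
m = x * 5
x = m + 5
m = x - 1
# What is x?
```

Trace:
`x = 21` → x = 21
`m = x * 5` → m = 105
`x = m + 5` → x = 110
`m = x - 1` → m = 109
So x = 110

Answer: 110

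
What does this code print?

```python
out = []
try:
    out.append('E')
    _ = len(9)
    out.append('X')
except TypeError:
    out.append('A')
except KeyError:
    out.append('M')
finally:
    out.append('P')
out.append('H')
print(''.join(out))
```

Execution trace: 'E' (try body) → 'A' (except TypeError) → 'P' (finally) → 'H' (after the try/except). Output: EAPH

Answer: EAPH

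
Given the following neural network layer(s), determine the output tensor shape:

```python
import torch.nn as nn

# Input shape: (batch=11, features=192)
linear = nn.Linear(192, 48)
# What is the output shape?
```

Input: (11, 192) -> Output: (11, 48)

Answer: (11, 48)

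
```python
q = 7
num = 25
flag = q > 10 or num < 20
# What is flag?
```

Trace:
`q = 7` → q = 7
`num = 25` → num = 25
`flag = q > 10 or num < 20` → flag = False
So flag = False

Answer: False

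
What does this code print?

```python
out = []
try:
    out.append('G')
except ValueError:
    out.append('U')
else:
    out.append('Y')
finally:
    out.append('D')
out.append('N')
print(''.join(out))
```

Execution trace: 'G' (try body, no exception) → 'Y' (else) → 'D' (finally) → 'N' (after the try/except). Output: GYDN

Answer: GYDN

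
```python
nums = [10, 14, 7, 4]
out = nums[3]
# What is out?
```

Trace:
`nums = [10, 14, 7, 4]` → nums = [10, 14, 7, 4]
`out = nums[3]` → out = 4
So out = 4

Answer: 4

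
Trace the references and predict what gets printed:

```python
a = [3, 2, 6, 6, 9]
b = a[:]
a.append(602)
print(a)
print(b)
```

Key concept: slice [:] creates copy.
Step by step:
`a = [3, 2, 6, 6, 9]` → a = [3, 2, 6, 6, 9]
`b = a[:]` → b = [3, 2, 6, 6, 9]
`a.append(602)` → a = [3, 2, 6, 6, 9, 602]
`print(a)` → prints [3, 2, 6, 6, 9, 602]
`print(b)` → prints [3, 2, 6, 6, 9]

Answer:
[3, 2, 6, 6, 9, 602]
[3, 2, 6, 6, 9]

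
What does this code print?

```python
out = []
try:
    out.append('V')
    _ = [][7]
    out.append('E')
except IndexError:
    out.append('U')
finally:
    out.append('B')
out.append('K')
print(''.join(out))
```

Execution trace: 'V' (try body) → 'U' (except IndexError) → 'B' (finally) → 'K' (after the try/except). Output: VUBK

Answer: VUBK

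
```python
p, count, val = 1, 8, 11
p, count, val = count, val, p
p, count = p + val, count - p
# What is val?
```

Trace:
`p, count, val = 1, 8, 11` → p = 1; count = 8; val = 11
`p, count, val = count, val, p` → p = 8; count = 11; val = 1
`p, count = p + val, count - p` → p = 9; count = 3
So val = 1

Answer: 1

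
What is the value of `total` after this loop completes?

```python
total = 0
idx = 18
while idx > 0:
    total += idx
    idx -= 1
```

Sum 18 down to 1
`total` takes the values: 0 → 18 → 35 → 51 → 66 → 80 → 93 → 105 → 116 → 126 → 135 → 143 → 150 → 156 → 161 → 165 → 168 → 170 → 171

Answer: 171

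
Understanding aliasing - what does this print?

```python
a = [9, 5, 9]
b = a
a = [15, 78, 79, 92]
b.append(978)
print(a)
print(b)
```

Key concept: rebinding vs mutation: a is rebound to a new list, b still points at the original.
Step by step:
`a = [9, 5, 9]` → a = [9, 5, 9]
`b = a` → b = [9, 5, 9] (same object as a)
`a = [15, 78, 79, 92]` → a = [15, 78, 79, 92]
`b.append(978)` → b = [9, 5, 9, 978]
`print(a)` → prints [15, 78, 79, 92]
`print(b)` → prints [9, 5, 9, 978]

Answer:
[15, 78, 79, 92]
[9, 5, 9, 978]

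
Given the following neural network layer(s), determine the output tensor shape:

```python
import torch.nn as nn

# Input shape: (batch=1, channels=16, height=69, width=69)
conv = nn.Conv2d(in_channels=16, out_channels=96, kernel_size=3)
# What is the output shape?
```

Input: (1, 16, 69, 69) -> Output: (1, 96, 67, 67)

Answer: (1, 96, 67, 67)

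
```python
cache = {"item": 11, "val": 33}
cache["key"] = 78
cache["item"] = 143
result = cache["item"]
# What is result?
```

Trace:
`cache = {"item": 11, "val": 33}` → cache = {'item': 11, 'val': 33}
`cache["key"] = 78` → cache = {'item': 11, 'val': 33, 'key': 78}
`cache["item"] = 143` → cache = {'item': 143, 'val': 33, 'key': 78}
`result = cache["item"]` → result = 143
So result = 143

Answer: 143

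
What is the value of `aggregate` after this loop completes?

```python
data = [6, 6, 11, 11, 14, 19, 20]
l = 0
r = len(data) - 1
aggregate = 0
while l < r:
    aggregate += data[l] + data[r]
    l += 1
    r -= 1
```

Sum of pairs from ends
`aggregate` takes the values: 0 → 26 → 51 → 76

Answer: 76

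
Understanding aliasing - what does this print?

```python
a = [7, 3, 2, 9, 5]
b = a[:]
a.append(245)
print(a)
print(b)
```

Key concept: slice [:] creates copy.
Step by step:
`a = [7, 3, 2, 9, 5]` → a = [7, 3, 2, 9, 5]
`b = a[:]` → b = [7, 3, 2, 9, 5]
`a.append(245)` → a = [7, 3, 2, 9, 5, 245]
`print(a)` → prints [7, 3, 2, 9, 5, 245]
`print(b)` → prints [7, 3, 2, 9, 5]

Answer:
[7, 3, 2, 9, 5, 245]
[7, 3, 2, 9, 5]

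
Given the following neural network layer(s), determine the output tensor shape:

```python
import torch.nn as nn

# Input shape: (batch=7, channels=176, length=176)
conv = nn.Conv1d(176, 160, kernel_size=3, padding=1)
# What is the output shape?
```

Input: (7, 176, 176) -> Output: (7, 160, 176)

Answer: (7, 160, 176)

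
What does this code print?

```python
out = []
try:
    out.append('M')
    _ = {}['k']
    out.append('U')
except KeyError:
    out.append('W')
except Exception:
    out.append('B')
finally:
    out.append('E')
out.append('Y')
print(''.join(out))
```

Execution trace: 'M' (try body) → 'W' (except KeyError) → 'E' (finally) → 'Y' (after the try/except). Output: MWEY

Answer: MWEY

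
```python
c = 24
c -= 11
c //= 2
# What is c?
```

Trace:
`c = 24` → c = 24
`c -= 11` → c = 13
`c //= 2` → c = 6
So c = 6

Answer: 6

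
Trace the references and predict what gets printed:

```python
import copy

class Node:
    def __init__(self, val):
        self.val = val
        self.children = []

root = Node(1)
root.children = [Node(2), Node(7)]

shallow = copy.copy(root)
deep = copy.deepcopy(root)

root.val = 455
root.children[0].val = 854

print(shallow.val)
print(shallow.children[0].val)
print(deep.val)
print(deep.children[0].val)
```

Key concept: deep copy with custom objects.
Step by step:
`root = Node(1)` → root = Node(val=1, children=[])
`root.children = [Node(2), Node(7)]` → root = Node(val=1, children=[Node(val=2, children=[]), Node(val=7, children=[])])
`shallow = copy.copy(root)` → shallow = Node(val=1, children=[Node(val=2, children=[]), Node(val=7, children=[])])
`deep = copy.deepcopy(root)` → deep = Node(val=1, children=[Node(val=2, children=[]), Node(val=7, children=[])])
`root.val = 455` → root = Node(val=455, children=[Node(val=2, children=[]), Node(val=7, children=[])])
`root.children[0].val = 854` → root = Node(val=455, children=[Node(val=854, children=[]), Node(val=7, children=[])]); shallow = Node(val=1, children=[Node(val=854, children=[]), Node(val=7, children=[])])
`print(shallow.val)` → prints 1
`print(shallow.children[0].val)` → prints 854
`print(deep.val)` → prints 1
`print(deep.children[0].val)` → prints 2

Answer:
1
854
1
2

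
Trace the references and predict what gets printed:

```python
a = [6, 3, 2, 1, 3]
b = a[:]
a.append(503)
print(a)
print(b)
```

Key concept: slice [:] creates copy.
Step by step:
`a = [6, 3, 2, 1, 3]` → a = [6, 3, 2, 1, 3]
`b = a[:]` → b = [6, 3, 2, 1, 3]
`a.append(503)` → a = [6, 3, 2, 1, 3, 503]
`print(a)` → prints [6, 3, 2, 1, 3, 503]
`print(b)` → prints [6, 3, 2, 1, 3]

Answer:
[6, 3, 2, 1, 3, 503]
[6, 3, 2, 1, 3]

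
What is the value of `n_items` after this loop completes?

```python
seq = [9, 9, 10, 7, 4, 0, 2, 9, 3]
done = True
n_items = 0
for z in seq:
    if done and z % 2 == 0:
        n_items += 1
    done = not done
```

Count even values at even positions
`n_items` takes the values: 0 → 1 → 2 → 3

Answer: 3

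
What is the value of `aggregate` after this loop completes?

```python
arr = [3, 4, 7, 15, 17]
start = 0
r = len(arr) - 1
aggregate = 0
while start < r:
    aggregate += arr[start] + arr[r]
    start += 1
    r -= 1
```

Sum of pairs from ends
`aggregate` takes the values: 0 → 20 → 39

Answer: 39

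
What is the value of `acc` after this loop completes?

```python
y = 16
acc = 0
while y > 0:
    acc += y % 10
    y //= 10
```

Sum digits of 16
`acc` takes the values: 0 → 6 → 7

Answer: 7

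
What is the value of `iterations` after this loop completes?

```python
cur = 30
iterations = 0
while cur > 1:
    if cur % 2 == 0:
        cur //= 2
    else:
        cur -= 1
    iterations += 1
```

Steps to reduce 30 to 1
`iterations` takes the values: 0 → 1 → 2 → 3 → 4 → 5 → 6 → 7

Answer: 7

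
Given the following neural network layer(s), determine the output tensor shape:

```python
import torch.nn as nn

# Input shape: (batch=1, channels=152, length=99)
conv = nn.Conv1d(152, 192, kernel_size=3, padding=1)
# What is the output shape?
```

Input: (1, 152, 99) -> Output: (1, 192, 99)

Answer: (1, 192, 99)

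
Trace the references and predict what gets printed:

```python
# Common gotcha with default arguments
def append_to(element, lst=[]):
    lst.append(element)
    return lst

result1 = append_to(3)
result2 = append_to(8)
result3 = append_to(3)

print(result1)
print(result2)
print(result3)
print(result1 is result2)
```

Key concept: mutable default argument gotcha.
Step by step:
`result1 = append_to(3)` → result1 = [3]
`result2 = append_to(8)` → result1 = [3, 8] (same object as result2); result2 = [3, 8] (same object as result1)
`result3 = append_to(3)` → result1 = [3, 8, 3] (same object as result2, result3); result2 = [3, 8, 3] (same object as result1, result3); result3 = [3, 8, 3] (same object as result1, result2)
`print(result1)` → prints [3, 8, 3]
`print(result2)` → prints [3, 8, 3]
`print(result3)` → prints [3, 8, 3]
`print(result1 is result2)` → prints True

Answer:
[3, 8, 3]
[3, 8, 3]
[3, 8, 3]
True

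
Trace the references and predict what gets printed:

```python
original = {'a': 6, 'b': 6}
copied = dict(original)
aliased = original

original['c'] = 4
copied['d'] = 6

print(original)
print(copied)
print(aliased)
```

Key concept: dict() creates copy, assignment creates alias.
Step by step:
`original = {'a': 6, 'b': 6}` → original = {'a': 6, 'b': 6}
`copied = dict(original)` → copied = {'a': 6, 'b': 6}
`aliased = original` → aliased = {'a': 6, 'b': 6} (same object as original)
`original['c'] = 4` → original = {'a': 6, 'b': 6, 'c': 4} (same object as aliased); aliased = {'a': 6, 'b': 6, 'c': 4} (same object as original)
`copied['d'] = 6` → copied = {'a': 6, 'b': 6, 'd': 6}
`print(original)` → prints {'a': 6, 'b': 6, 'c': 4}
`print(copied)` → prints {'a': 6, 'b': 6, 'd': 6}
`print(aliased)` → prints {'a': 6, 'b': 6, 'c': 4}

Answer:
{'a': 6, 'b': 6, 'c': 4}
{'a': 6, 'b': 6, 'd': 6}
{'a': 6, 'b': 6, 'c': 4}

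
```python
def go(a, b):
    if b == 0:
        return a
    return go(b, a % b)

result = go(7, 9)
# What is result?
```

go(7, 9) -> go(9, 7) -> go(7, 2) -> go(2, 1) -> go(1, 0) -> 1

Answer: 1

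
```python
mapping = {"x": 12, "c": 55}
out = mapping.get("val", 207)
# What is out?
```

Trace:
`mapping = {"x": 12, "c": 55}` → mapping = {'x': 12, 'c': 55}
`out = mapping.get("val", 207)` → out = 207
So out = 207

Answer: 207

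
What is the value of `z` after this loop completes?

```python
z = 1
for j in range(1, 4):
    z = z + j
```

Start at 1, add 1 through 3
`z` takes the values: 1 → 2 → 4 → 7

Answer: 7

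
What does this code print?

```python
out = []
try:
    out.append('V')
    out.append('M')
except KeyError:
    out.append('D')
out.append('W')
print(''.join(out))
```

Execution trace: 'V' (try body) → 'M' (try body, no exception) → 'W' (after the try/except). Output: VMW

Answer: VMW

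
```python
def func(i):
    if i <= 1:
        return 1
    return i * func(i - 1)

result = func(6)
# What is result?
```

func(6) = 6 * 5 * 4 * 3 * 2 * 1 = 720

Answer: 720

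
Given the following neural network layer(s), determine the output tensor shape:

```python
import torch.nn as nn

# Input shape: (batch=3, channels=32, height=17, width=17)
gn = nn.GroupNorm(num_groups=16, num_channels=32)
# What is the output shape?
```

Input: (3, 32, 17, 17) -> Output: (3, 32, 17, 17)

Answer: (3, 32, 17, 17)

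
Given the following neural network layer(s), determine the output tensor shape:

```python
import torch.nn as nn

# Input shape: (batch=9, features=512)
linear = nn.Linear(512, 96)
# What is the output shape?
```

Input: (9, 512) -> Output: (9, 96)

Answer: (9, 96)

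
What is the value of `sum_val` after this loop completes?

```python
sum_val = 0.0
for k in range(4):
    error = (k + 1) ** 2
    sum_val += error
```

Sum of squared losses 1² + 2² + ... + 4²
`sum_val` takes the values: 0.0 → 1.0 → 5.0 → 14.0 → 30.0

Answer: 30.0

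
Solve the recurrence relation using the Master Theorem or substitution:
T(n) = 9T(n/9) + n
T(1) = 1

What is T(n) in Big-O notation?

By Master Theorem: a=9, b=9, f(n)=n. Since log_9(9) = 1 and f(n) = Θ(n^1), Case 2 applies. T(n) = O(n log n).

Answer: O(n log n)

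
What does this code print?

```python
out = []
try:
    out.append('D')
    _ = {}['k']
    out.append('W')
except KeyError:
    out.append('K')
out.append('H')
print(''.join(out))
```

Execution trace: 'D' (try body) → 'K' (except KeyError) → 'H' (after the try/except). Output: DKH

Answer: DKH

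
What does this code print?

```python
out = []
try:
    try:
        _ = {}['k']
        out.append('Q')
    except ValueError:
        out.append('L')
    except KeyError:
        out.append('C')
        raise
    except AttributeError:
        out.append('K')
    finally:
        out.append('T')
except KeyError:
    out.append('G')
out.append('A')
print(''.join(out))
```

Execution trace: 'C' (except KeyError) → 'T' (finally) → 'G' (outer except KeyError) → 'A' (after the try/except). Output: CTGA

Answer: CTGA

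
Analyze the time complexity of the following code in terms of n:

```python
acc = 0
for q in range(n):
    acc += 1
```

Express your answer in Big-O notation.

Each loop level contributes: n. Multiplying the contributions gives O(n).

Answer: O(n)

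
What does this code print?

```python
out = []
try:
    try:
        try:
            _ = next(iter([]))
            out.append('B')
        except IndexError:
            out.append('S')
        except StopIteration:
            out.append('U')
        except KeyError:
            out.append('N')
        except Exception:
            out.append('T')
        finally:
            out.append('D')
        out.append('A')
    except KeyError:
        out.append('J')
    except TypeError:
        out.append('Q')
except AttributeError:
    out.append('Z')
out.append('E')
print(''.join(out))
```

Execution trace: 'U' (inner except StopIteration) → 'D' (inner finally) → 'A' (try body, no exception) → 'E' (after the try/except). Output: UDAE

Answer: UDAE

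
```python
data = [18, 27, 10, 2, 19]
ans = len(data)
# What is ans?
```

Trace:
`data = [18, 27, 10, 2, 19]` → data = [18, 27, 10, 2, 19]
`ans = len(data)` → ans = 5
So ans = 5

Answer: 5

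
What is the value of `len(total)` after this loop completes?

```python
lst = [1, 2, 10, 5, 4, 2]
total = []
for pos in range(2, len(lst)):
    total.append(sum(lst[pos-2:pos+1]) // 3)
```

Number of 3-element averages
`total` takes the values: [] → [4] → [4, 5] → [4, 5, 6] → [4, 5, 6, 3]
So `len(total)` = 4

Answer: 4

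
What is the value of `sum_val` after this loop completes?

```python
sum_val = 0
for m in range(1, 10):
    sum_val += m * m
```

Sum of squares 1² to 9² = 285
`sum_val` takes the values: 0 → 1 → 5 → 14 → 30 → 55 → 91 → 140 → 204 → 285

Answer: 285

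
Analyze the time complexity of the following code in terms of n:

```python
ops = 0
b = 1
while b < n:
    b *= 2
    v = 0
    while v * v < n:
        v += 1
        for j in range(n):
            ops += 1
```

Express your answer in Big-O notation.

Each loop level contributes: log n × √n × n. Multiplying the contributions gives O(n√n log n).

Answer: O(n√n log n)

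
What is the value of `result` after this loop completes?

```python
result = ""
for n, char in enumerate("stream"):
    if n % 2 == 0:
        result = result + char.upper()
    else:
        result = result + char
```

Uppercase even positions in 'stream'
`result` takes the values: "" → "S" → "St" → "StR" → "StRe" → "StReA" → "StReAm"

Answer: "StReAm"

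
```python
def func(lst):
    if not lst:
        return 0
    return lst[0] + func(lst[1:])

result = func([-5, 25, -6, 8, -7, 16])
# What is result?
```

(-5) + 25 + (-6) + 8 + (-7) + 16 + 0 = 31

Answer: 31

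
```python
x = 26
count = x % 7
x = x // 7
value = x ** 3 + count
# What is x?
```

Trace:
`x = 26` → x = 26
`count = x % 7` → count = 5
`x = x // 7` → x = 3
`value = x ** 3 + count` → value = 32
So x = 3

Answer: 3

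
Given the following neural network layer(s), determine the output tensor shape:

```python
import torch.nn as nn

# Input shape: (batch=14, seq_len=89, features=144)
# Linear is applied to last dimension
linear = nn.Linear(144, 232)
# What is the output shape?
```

Input: (14, 89, 144) -> Output: (14, 89, 232)

Answer: (14, 89, 232)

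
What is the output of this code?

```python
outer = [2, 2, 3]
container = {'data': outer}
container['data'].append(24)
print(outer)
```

Key concept: dict holds reference to list.
Step by step:
`outer = [2, 2, 3]` → outer = [2, 2, 3]
`container = {'data': outer}` → container = {'data': [2, 2, 3]}
`container['data'].append(24)` → outer = [2, 2, 3, 24]; container = {'data': [2, 2, 3, 24]}
`print(outer)` → prints [2, 2, 3, 24]

Answer: [2, 2, 3, 24]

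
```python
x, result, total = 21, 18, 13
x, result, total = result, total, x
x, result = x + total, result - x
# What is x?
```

Trace:
`x, result, total = 21, 18, 13` → x = 21; result = 18; total = 13
`x, result, total = result, total, x` → x = 18; result = 13; total = 21
`x, result = x + total, result - x` → x = 39; result = -5
So x = 39

Answer: 39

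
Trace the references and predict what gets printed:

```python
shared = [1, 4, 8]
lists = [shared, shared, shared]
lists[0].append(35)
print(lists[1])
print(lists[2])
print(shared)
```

Key concept: list of same reference.
Step by step:
`shared = [1, 4, 8]` → shared = [1, 4, 8]
`lists = [shared, shared, shared]` → lists = [[1, 4, 8], [1, 4, 8], [1, 4, 8]]
`lists[0].append(35)` → shared = [1, 4, 8, 35]; lists = [[1, 4, 8, 35], [1, 4, 8, 35], [1, 4, 8, 35]]
`print(lists[1])` → prints [1, 4, 8, 35]
`print(lists[2])` → prints [1, 4, 8, 35]
`print(shared)` → prints [1, 4, 8, 35]

Answer:
[1, 4, 8, 35]
[1, 4, 8, 35]
[1, 4, 8, 35]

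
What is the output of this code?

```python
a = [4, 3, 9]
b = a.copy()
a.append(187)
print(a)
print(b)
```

Key concept: list.copy() creates independent copy.
Step by step:
`a = [4, 3, 9]` → a = [4, 3, 9]
`b = a.copy()` → b = [4, 3, 9]
`a.append(187)` → a = [4, 3, 9, 187]
`print(a)` → prints [4, 3, 9, 187]
`print(b)` → prints [4, 3, 9]

Answer:
[4, 3, 9, 187]
[4, 3, 9]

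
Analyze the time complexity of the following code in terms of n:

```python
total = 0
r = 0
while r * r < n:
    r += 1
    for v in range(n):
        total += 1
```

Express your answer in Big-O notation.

Each loop level contributes: √n × n. Multiplying the contributions gives O(n√n).

Answer: O(n√n)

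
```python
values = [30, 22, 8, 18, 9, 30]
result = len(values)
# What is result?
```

Trace:
`values = [30, 22, 8, 18, 9, 30]` → values = [30, 22, 8, 18, 9, 30]
`result = len(values)` → result = 6
So result = 6

Answer: 6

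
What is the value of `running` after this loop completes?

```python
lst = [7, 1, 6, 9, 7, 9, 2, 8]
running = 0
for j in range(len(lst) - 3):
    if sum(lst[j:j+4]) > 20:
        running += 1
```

Count windows with sum > 20
`running` takes the values: 0 → 1 → 2 → 3 → 4 → 5

Answer: 5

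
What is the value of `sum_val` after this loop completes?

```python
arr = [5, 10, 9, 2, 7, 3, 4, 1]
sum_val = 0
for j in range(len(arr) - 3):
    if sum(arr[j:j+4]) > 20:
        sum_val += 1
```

Count windows with sum > 20
`sum_val` takes the values: 0 → 1 → 2 → 3

Answer: 3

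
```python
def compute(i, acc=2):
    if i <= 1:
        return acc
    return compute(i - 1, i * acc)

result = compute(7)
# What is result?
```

Accumulator trace (n, acc): (7, 2) -> (6, 14) -> (5, 84) -> (4, 420) -> (3, 1680) -> (2, 5040) -> (1, 10080) -> return 10080

Answer: 10080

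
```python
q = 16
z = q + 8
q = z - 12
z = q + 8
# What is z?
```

Trace:
`q = 16` → q = 16
`z = q + 8` → z = 24
`q = z - 12` → q = 12
`z = q + 8` → z = 20
So z = 20

Answer: 20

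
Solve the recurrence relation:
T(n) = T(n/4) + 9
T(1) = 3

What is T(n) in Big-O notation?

Each step divides n by 4 and adds 9. After log_4(n) steps we reach T(1)=3. So T(n) = 9·log_4(n) + 3 = O(log n).

Answer: O(log n)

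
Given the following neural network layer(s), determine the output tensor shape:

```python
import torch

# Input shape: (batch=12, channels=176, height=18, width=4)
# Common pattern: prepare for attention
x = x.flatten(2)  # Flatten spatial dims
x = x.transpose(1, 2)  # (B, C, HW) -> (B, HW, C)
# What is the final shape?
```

Input: (12, 176, 18, 4) -> after flatten(2): (12, 176, 72) -> Output: (12, 72, 176)

Answer: (12, 72, 176)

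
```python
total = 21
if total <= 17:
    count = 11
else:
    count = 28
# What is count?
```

Trace:
`total = 21` → total = 21
`if total <= 17: ...` → total <= 17 is False, take else branch → count = 28
So count = 28

Answer: 28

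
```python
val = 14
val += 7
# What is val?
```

Trace:
`val = 14` → val = 14
`val += 7` → val = 21
So val = 21

Answer: 21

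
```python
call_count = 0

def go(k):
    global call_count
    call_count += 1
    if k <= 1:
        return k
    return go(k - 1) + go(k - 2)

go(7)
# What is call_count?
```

Calls(k) = 1 + Calls(k-1) + Calls(k-2); Calls(0)=Calls(1)=1. For k=7 this gives 41.

Answer: 41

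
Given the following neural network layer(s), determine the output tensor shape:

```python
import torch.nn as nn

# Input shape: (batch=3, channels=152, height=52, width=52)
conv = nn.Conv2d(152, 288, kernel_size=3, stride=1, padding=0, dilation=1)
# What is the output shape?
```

Input: (3, 152, 52, 52) -> Output: (3, 288, 50, 50)

Answer: (3, 288, 50, 50)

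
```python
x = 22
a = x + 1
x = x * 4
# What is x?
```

Trace:
`x = 22` → x = 22
`a = x + 1` → a = 23
`x = x * 4` → x = 88
So x = 88

Answer: 88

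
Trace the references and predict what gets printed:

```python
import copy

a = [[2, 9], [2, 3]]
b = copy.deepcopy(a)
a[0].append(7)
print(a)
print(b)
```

Key concept: deep copy is fully independent.
Step by step:
`a = [[2, 9], [2, 3]]` → a = [[2, 9], [2, 3]]
`b = copy.deepcopy(a)` → b = [[2, 9], [2, 3]]
`a[0].append(7)` → a = [[2, 9, 7], [2, 3]]
`print(a)` → prints [[2, 9, 7], [2, 3]]
`print(b)` → prints [[2, 9], [2, 3]]

Answer:
[[2, 9, 7], [2, 3]]
[[2, 9], [2, 3]]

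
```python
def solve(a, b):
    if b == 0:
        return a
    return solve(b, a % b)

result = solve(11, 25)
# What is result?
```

solve(11, 25) -> solve(25, 11) -> solve(11, 3) -> solve(3, 2) -> solve(2, 1) -> solve(1, 0) -> 1

Answer: 1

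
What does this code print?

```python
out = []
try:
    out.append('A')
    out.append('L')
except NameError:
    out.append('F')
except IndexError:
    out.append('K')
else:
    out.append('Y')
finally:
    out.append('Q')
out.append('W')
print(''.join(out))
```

Execution trace: 'A' (try body) → 'L' (try body, no exception) → 'Y' (else) → 'Q' (finally) → 'W' (after the try/except). Output: ALYQW

Answer: ALYQW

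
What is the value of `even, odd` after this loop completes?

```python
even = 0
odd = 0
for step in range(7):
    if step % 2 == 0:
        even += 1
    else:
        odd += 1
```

Count evens and odds in range(7)
`even, odd` takes the values: (0, 0) → (1, 0) → (1, 1) → (2, 1) → (2, 2) → (3, 2) → (3, 3) → (4, 3)

Answer: 4, 3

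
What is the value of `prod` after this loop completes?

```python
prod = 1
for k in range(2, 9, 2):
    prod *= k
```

Product of even numbers 2 to 8
`prod` takes the values: 1 → 2 → 8 → 48 → 384

Answer: 384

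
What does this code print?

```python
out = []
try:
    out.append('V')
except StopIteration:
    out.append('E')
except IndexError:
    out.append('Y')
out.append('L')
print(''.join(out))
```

Execution trace: 'V' (try body, no exception) → 'L' (after the try/except). Output: VL

Answer: VL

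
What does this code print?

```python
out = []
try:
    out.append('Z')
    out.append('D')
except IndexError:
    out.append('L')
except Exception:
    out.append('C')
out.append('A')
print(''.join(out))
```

Execution trace: 'Z' (try body) → 'D' (try body, no exception) → 'A' (after the try/except). Output: ZDA

Answer: ZDA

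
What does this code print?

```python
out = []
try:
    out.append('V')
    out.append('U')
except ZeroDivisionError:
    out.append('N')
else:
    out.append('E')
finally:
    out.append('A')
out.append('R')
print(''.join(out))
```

Execution trace: 'V' (try body) → 'U' (try body, no exception) → 'E' (else) → 'A' (finally) → 'R' (after the try/except). Output: VUEAR

Answer: VUEAR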